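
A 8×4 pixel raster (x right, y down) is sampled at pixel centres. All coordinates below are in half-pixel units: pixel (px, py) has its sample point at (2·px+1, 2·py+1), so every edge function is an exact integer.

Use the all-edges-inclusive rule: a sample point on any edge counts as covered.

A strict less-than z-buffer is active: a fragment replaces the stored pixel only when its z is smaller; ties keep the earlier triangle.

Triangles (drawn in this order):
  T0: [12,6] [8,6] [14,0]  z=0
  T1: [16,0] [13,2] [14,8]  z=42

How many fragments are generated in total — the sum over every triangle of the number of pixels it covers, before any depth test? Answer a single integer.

T0:
  2·area = 24
  edge (12, 6)→(8, 6): d=(-4,0) inclusive
  edge (8, 6)→(14, 0): d=(6,-6) inclusive
  edge (14, 0)→(12, 6): d=(-2,6) inclusive
    (6,0)@(13, 1): e=[20,0,4] → █  [on edge]
    (7,0)@(15, 1): e=[20,12,-8] → ·
    (5,1)@(11, 3): e=[12,0,12] → █  [on edge]
    (6,1)@(13, 3): e=[12,12,0] → █  [on edge]
    (7,1)@(15, 3): e=[12,24,-12] → ·
    (4,2)@(9, 5): e=[4,0,20] → █  [on edge]
    (6,2)@(13, 5): e=[4,24,-4] → ·
    (3,3)@(7, 7): e=[-4,0,28] → ·  [on edge]
    (4,3)@(9, 7): e=[-4,12,16] → ·
    (5,3)@(11, 7): e=[-4,24,4] → ·
  covered (5 px):
    · · · · · · █ ·
    · · · · · █ █ ·
    · · · · █ █ · ·
    · · · · · · · ·
T1:
  2·area = 20  (B↔C swapped to make it positive)
  edge (16, 0)→(14, 8): d=(-2,8) inclusive
  edge (14, 8)→(13, 2): d=(-1,-6) inclusive
  edge (13, 2)→(16, 0): d=(3,-2) inclusive
    (7,0)@(15, 1): e=[6,13,1] → █
    (7,1)@(15, 3): e=[2,11,7] → █
    (7,2)@(15, 5): e=[-2,9,13] → ·
  covered (2 px):
    · · · · · · · █
    · · · · · · · █
    · · · · · · · ·
    · · · · · · · ·

Result: 7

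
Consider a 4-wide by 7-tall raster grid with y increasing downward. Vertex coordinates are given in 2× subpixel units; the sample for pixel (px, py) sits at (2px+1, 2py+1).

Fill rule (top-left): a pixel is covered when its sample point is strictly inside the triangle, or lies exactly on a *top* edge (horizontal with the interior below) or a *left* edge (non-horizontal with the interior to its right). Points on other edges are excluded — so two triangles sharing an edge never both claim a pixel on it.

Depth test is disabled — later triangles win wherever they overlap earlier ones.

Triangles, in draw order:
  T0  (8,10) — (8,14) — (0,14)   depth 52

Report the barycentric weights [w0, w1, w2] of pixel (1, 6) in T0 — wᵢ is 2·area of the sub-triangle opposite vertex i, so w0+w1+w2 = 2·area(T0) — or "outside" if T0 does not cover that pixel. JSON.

T0:
  2·area = 32
  edge (8, 10)→(8, 14): d=(0,4) right/bottom  bias=-1
  edge (8, 14)→(0, 14): d=(-8,0) right/bottom  bias=-1
  edge (0, 14)→(8, 10): d=(8,-4) top-left  bias=+0
    (3,5)@(7, 11): e=[4,24,4] → █
    (1,6)@(3, 13): e=[20,8,4] → █
    (2,6)@(5, 13): e=[12,8,12] → █
  covered (4 px):
    · · · ·
    · · · ·
    · · · ·
    · · · ·
    · · · ·
    · · · █
    · █ █ █

Answer: [8,4,20]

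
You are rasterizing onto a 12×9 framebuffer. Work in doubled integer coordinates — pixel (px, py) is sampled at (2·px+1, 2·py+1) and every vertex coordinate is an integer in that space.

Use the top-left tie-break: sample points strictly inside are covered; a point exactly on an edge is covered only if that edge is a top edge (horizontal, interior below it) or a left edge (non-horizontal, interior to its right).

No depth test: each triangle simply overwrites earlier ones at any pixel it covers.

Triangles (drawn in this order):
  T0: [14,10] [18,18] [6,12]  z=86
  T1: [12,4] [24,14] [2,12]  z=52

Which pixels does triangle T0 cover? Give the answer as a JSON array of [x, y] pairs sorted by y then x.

T0:
  2·area = 72
  edge (14, 10)→(18, 18): d=(4,8) right/bottom  bias=-1
  edge (18, 18)→(6, 12): d=(-12,-6) top-left  bias=+0
  edge (6, 12)→(14, 10): d=(8,-2) top-left  bias=+0
    (5,5)@(11, 11): e=[28,42,2] → #
    (6,5)@(13, 11): e=[12,54,6] → #
    (7,5)@(15, 11): e=[-4,66,10] → ·
    (4,6)@(9, 13): e=[52,6,14] → #
    (7,6)@(15, 13): e=[4,42,26] → #
    (8,6)@(17, 13): e=[-12,54,30] → ·
    (4,7)@(9, 15): e=[60,-18,30] → ·
    (5,7)@(11, 15): e=[44,-6,34] → ·
    (6,7)@(13, 15): e=[28,6,38] → #
    (8,7)@(17, 15): e=[-4,30,46] → ·
    (6,8)@(13, 17): e=[36,-18,54] → ·
    (7,8)@(15, 17): e=[20,-6,58] → ·
  covered (9 px):
    · · · · · · · · · · · ·
    · · · · · · · · · · · ·
    · · · · · · · · · · · ·
    · · · · · · · · · · · ·
    · · · · · · · · · · · ·
    · · · · · # # · · · · ·
    · · · · # # # # · · · ·
    · · · · · · # # · · · ·
    · · · · · · · · # · · ·
T1:
  2·area = 196
  edge (12, 4)→(24, 14): d=(12,10) right/bottom  bias=-1
  edge (24, 14)→(2, 12): d=(-22,-2) top-left  bias=+0
  edge (2, 12)→(12, 4): d=(10,-8) top-left  bias=+0
    (5,2)@(11, 5): e=[22,172,2] → #
    (6,2)@(13, 5): e=[2,176,18] → #
    (7,2)@(15, 5): e=[-18,180,34] → ·
    (4,3)@(9, 7): e=[66,124,6] → #
    (7,3)@(15, 7): e=[6,136,54] → #
    (8,3)@(17, 7): e=[-14,140,70] → ·
    (3,4)@(7, 9): e=[110,76,10] → #
    (8,4)@(17, 9): e=[10,96,90] → #
    (9,4)@(19, 9): e=[-10,100,106] → ·
    (2,5)@(5, 11): e=[154,28,14] → #
    (9,5)@(19, 11): e=[14,56,126] → #
    (10,5)@(21, 11): e=[-6,60,142] → ·
    (6,6)@(13, 13): e=[98,0,98] → #  [on edge]
  covered (25 px):
    · · · · · · · · · · · ·
    · · · · · · · · · · · ·
    · · · · · # # · · · · ·
    · · · · # # # # · · · ·
    · · · # # # # # # · · ·
    · · # # # # # # # # · ·
    · · · · · · # # # # # ·
    · · · · · · · · · · · ·
    · · · · · · · · · · · ·

Answer: [[5,5],[6,5],[4,6],[5,6],[6,6],[7,6],[6,7],[7,7],[8,8]]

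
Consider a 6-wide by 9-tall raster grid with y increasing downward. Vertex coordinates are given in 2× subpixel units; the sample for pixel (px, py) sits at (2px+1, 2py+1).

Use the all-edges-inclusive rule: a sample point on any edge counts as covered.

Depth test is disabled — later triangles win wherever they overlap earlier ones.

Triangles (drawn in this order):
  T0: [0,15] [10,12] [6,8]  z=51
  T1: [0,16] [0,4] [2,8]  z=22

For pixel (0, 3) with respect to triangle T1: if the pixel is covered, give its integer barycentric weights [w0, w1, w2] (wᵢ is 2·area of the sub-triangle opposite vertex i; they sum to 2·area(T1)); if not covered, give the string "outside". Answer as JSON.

T0:
  2·area = 52  (B↔C swapped to make it positive)
  edge (0, 15)→(6, 8): d=(6,-7) inclusive
  edge (6, 8)→(10, 12): d=(4,4) inclusive
  edge (10, 12)→(0, 15): d=(-10,3) inclusive
    (0,1)@(1, 3): e=[-65,0,117] → ·  [on edge]
    (1,2)@(3, 5): e=[-39,0,91] → ·  [on edge]
    (2,3)@(5, 7): e=[-13,0,65] → ·  [on edge]
    (3,4)@(7, 9): e=[13,0,39] → #  [on edge]
    (4,4)@(9, 9): e=[27,-8,33] → ·
    (2,5)@(5, 11): e=[11,16,25] → #
    (4,5)@(9, 11): e=[39,0,13] → #  [on edge]
    (5,5)@(11, 11): e=[53,-8,7] → ·
    (1,6)@(3, 13): e=[9,32,11] → #
    (3,6)@(7, 13): e=[37,16,-1] → ·
    (4,6)@(9, 13): e=[51,8,-7] → ·
    (5,6)@(11, 13): e=[65,0,-13] → ·  [on edge]
  covered (6 px):
    · · · · · ·
    · · · · · ·
    · · · · · ·
    · · · · · ·
    · · · # · ·
    · · # # # ·
    · # # · · ·
    · · · · · ·
    · · · · · ·
T1:
  2·area = 24
  edge (0, 16)→(0, 4): d=(0,-12) inclusive
  edge (0, 4)→(2, 8): d=(2,4) inclusive
  edge (2, 8)→(0, 16): d=(-2,8) inclusive
    (0,3)@(1, 7): e=[12,2,10] → #
    (1,3)@(3, 7): e=[36,-6,-6] → ·
    (0,4)@(1, 9): e=[12,6,6] → #
    (1,4)@(3, 9): e=[36,-2,-10] → ·
    (0,5)@(1, 11): e=[12,10,2] → #
    (1,5)@(3, 11): e=[36,2,-14] → ·
    (0,6)@(1, 13): e=[12,14,-2] → ·
  covered (3 px):
    · · · · · ·
    · · · · · ·
    · · · · · ·
    # · · · · ·
    # · · · · ·
    # · · · · ·
    · · · · · ·
    · · · · · ·
    · · · · · ·

Result: [2,10,12]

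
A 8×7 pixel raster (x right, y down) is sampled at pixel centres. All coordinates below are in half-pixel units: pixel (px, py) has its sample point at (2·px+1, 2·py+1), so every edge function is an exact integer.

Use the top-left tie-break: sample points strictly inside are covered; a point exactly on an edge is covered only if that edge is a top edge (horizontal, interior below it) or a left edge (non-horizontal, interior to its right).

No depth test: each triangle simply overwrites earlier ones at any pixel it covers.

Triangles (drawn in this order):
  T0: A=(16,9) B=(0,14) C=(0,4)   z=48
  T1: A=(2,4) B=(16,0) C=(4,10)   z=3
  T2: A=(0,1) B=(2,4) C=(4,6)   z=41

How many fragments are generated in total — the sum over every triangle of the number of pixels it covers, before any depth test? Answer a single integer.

T0:
  2·area = 160
  edge (16, 9)→(0, 14): d=(-16,5) right/bottom  bias=-1
  edge (0, 14)→(0, 4): d=(0,-10) top-left  bias=+0
  edge (0, 4)→(16, 9): d=(16,5) right/bottom  bias=-1
    (0,2)@(1, 5): e=[139,10,11] → X
    (1,2)@(3, 5): e=[129,30,1] → X
    (2,2)@(5, 5): e=[119,50,-9] → .
    (0,3)@(1, 7): e=[107,10,43] → X
    (2,3)@(5, 7): e=[87,50,23] → X
    (3,3)@(7, 7): e=[77,70,13] → X
    (4,3)@(9, 7): e=[67,90,3] → X
    (5,3)@(11, 7): e=[57,110,-7] → .
    (0,4)@(1, 9): e=[75,10,75] → X
    (5,4)@(11, 9): e=[25,110,25] → X
    (6,4)@(13, 9): e=[15,130,15] → X
    (7,4)@(15, 9): e=[5,150,5] → X
  covered (22 px):
    . . . . . . . .
    . . . . . . . .
    X X . . . . . .
    X X X X X . . .
    X X X X X X X X
    X X X X X . . .
    X X . . . . . .
T1:
  2·area = 92
  edge (2, 4)→(16, 0): d=(14,-4) top-left  bias=+0
  edge (16, 0)→(4, 10): d=(-12,10) right/bottom  bias=-1
  edge (4, 10)→(2, 4): d=(-2,-6) top-left  bias=+0
    (0,0)@(1, 1): e=[-46,138,0] → .  [on edge]
    (6,0)@(13, 1): e=[2,18,72] → X
    (7,0)@(15, 1): e=[10,-2,84] → .
    (3,1)@(7, 3): e=[6,54,32] → X
    (4,1)@(9, 3): e=[14,34,44] → X
    (5,1)@(11, 3): e=[22,14,56] → X
    (6,1)@(13, 3): e=[30,-6,68] → .
    (1,2)@(3, 5): e=[18,70,4] → X
    (2,2)@(5, 5): e=[26,50,16] → X
    (5,2)@(11, 5): e=[50,-10,52] → .
    (1,3)@(3, 7): e=[46,46,0] → X  [on edge]
    (4,3)@(9, 7): e=[70,-14,36] → .
    (2,6)@(5, 13): e=[138,-46,0] → .  [on edge]
  covered (12 px):
    . . . . . . X .
    . . . X X X . .
    . X X X X . . .
    . X X X . . . .
    . . X . . . . .
    . . . . . . . .
    . . . . . . . .
T2:
  2·area = 2  (B↔C swapped to make it positive)
  edge (0, 1)→(4, 6): d=(4,5) right/bottom  bias=-1
  edge (4, 6)→(2, 4): d=(-2,-2) top-left  bias=+0
  edge (2, 4)→(0, 1): d=(-2,-3) top-left  bias=+0
    (0,1)@(1, 3): e=[3,0,-1] → .  [on edge]
    (1,2)@(3, 5): e=[1,0,1] → X  [on edge]
    (2,2)@(5, 5): e=[-9,4,7] → .
    (1,3)@(3, 7): e=[9,-4,-3] → .
    (2,3)@(5, 7): e=[-1,0,3] → .  [on edge]
    (3,4)@(7, 9): e=[-3,0,5] → .  [on edge]
    (4,5)@(9, 11): e=[-5,0,7] → .  [on edge]
    (5,6)@(11, 13): e=[-7,0,9] → .  [on edge]
  covered (1 px):
    . . . . . . . .
    . . . . . . . .
    . X . . . . . .
    . . . . . . . .
    . . . . . . . .
    . . . . . . . .
    . . . . . . . .

Answer: 35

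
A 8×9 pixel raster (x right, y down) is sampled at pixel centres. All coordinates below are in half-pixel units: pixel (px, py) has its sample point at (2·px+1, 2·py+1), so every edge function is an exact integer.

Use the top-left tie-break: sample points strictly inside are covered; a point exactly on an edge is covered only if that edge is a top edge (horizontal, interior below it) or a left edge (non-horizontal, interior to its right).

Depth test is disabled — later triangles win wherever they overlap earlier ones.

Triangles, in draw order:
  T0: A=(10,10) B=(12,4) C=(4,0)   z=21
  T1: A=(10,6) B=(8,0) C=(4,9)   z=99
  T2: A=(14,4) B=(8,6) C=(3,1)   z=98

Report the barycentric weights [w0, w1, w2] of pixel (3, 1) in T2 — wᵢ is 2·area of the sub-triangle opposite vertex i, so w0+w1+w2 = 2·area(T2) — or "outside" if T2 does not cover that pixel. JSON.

T0:
  2·area = 56  (B↔C swapped to make it positive)
  edge (10, 10)→(4, 0): d=(-6,-10) top-left  bias=+0
  edge (4, 0)→(12, 4): d=(8,4) right/bottom  bias=-1
  edge (12, 4)→(10, 10): d=(-2,6) right/bottom  bias=-1
    (2,0)@(5, 1): e=[4,4,48] → X
    (3,0)@(7, 1): e=[24,-4,36] → .
    (6,0)@(13, 1): e=[84,-28,0] → .  [on edge]
    (2,1)@(5, 3): e=[-8,20,44] → .
    (3,1)@(7, 3): e=[12,12,32] → X
    (4,1)@(9, 3): e=[32,4,20] → X
    (5,1)@(11, 3): e=[52,-4,8] → .
    (3,2)@(7, 5): e=[0,28,28] → X  [on edge]
    (5,2)@(11, 5): e=[40,12,4] → X
    (6,2)@(13, 5): e=[60,4,-8] → .
    (3,3)@(7, 7): e=[-12,44,24] → .
    (4,3)@(9, 7): e=[8,36,12] → X
    (5,3)@(11, 7): e=[28,28,0] → .  [on edge]
    (4,6)@(9, 13): e=[-28,84,0] → .  [on edge]
    (6,7)@(13, 15): e=[0,84,-28] → .  [on edge]
  covered (7 px):
    . . X . . . . .
    . . . X X . . .
    . . . X X X . .
    . . . . X . . .
    . . . . . . . .
    . . . . . . . .
    . . . . . . . .
    . . . . . . . .
    . . . . . . . .
T1:
  2·area = 42  (B↔C swapped to make it positive)
  edge (10, 6)→(4, 9): d=(-6,3) right/bottom  bias=-1
  edge (4, 9)→(8, 0): d=(4,-9) top-left  bias=+0
  edge (8, 0)→(10, 6): d=(2,6) right/bottom  bias=-1
    (3,1)@(7, 3): e=[27,3,12] → X
    (4,1)@(9, 3): e=[21,21,0] → .  [on edge]
    (3,2)@(7, 5): e=[15,11,16] → X
    (4,2)@(9, 5): e=[9,29,4] → X
    (5,2)@(11, 5): e=[3,47,-8] → .
    (2,3)@(5, 7): e=[9,1,32] → X
    (4,3)@(9, 7): e=[-3,37,8] → .
    (2,4)@(5, 9): e=[-3,9,36] → .
    (3,4)@(7, 9): e=[-9,27,24] → .
    (5,4)@(11, 9): e=[-21,63,0] → .  [on edge]
    (6,7)@(13, 15): e=[-63,105,0] → .  [on edge]
  covered (5 px):
    . . . . . . . .
    . . . X . . . .
    . . . X X . . .
    . . X X . . . .
    . . . . . . . .
    . . . . . . . .
    . . . . . . . .
    . . . . . . . .
    . . . . . . . .
T2:
  2·area = 40
  edge (14, 4)→(8, 6): d=(-6,2) right/bottom  bias=-1
  edge (8, 6)→(3, 1): d=(-5,-5) top-left  bias=+0
  edge (3, 1)→(14, 4): d=(11,3) right/bottom  bias=-1
    (1,0)@(3, 1): e=[40,0,0] → .  [on edge]
    (2,1)@(5, 3): e=[24,0,16] → X  [on edge]
    (3,1)@(7, 3): e=[20,10,10] → X
    (4,1)@(9, 3): e=[16,20,4] → X
    (5,1)@(11, 3): e=[12,30,-2] → .
    (2,2)@(5, 5): e=[12,-10,38] → .
    (3,2)@(7, 5): e=[8,0,32] → X  [on edge]
    (5,2)@(11, 5): e=[0,20,20] → .  [on edge]
    (2,3)@(5, 7): e=[0,-20,60] → .  [on edge]
    (3,3)@(7, 7): e=[-4,-10,54] → .
    (4,3)@(9, 7): e=[-8,0,48] → .  [on edge]
    (5,4)@(11, 9): e=[-24,0,64] → .  [on edge]
    (6,5)@(13, 11): e=[-40,0,80] → .  [on edge]
    (7,6)@(15, 13): e=[-56,0,96] → .  [on edge]
  covered (5 px):
    . . . . . . . .
    . . X X X . . .
    . . . X X . . .
    . . . . . . . .
    . . . . . . . .
    . . . . . . . .
    . . . . . . . .
    . . . . . . . .
    . . . . . . . .

Final: [10,10,20]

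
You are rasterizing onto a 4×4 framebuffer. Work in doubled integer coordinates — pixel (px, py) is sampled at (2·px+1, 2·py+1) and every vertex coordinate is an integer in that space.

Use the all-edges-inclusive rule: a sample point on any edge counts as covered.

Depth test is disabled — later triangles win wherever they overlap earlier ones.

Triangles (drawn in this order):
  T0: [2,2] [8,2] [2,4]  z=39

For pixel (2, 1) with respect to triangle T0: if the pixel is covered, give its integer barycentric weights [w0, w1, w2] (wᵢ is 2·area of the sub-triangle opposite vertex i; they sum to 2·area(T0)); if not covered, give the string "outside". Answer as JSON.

T0:
  2·area = 12
  edge (2, 2)→(8, 2): d=(6,0) inclusive
  edge (8, 2)→(2, 4): d=(-6,2) inclusive
  edge (2, 4)→(2, 2): d=(0,-2) inclusive
    (1,1)@(3, 3): e=[6,4,2] → #
    (2,1)@(5, 3): e=[6,0,6] → #  [on edge]
    (3,1)@(7, 3): e=[6,-4,10] → ·
    (1,2)@(3, 5): e=[18,-8,2] → ·
    (2,2)@(5, 5): e=[18,-12,6] → ·
  covered (2 px):
    · · · ·
    · # # ·
    · · · ·
    · · · ·

Result: [0,6,6]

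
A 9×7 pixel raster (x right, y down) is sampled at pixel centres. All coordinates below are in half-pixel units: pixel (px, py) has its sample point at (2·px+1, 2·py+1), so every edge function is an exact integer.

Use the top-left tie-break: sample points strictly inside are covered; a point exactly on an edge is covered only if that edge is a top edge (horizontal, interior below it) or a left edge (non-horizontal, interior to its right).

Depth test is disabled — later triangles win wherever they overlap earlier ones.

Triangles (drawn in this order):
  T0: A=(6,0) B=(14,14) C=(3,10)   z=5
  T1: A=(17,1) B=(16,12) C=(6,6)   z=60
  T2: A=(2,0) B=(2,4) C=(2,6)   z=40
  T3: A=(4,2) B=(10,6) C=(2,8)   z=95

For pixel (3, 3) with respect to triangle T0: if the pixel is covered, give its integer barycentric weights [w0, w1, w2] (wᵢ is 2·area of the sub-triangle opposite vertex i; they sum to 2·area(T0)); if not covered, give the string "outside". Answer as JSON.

T0:
  2·area = 122
  edge (6, 0)→(14, 14): d=(8,14) right/bottom  bias=-1
  edge (14, 14)→(3, 10): d=(-11,-4) top-left  bias=+0
  edge (3, 10)→(6, 0): d=(3,-10) top-left  bias=+0
    (3,1)@(7, 3): e=[10,93,19] → █
    (4,1)@(9, 3): e=[-18,101,39] → ·
    (2,2)@(5, 5): e=[54,63,5] → █
    (4,2)@(9, 5): e=[-2,79,45] → ·
    (2,3)@(5, 7): e=[70,41,11] → █
    (4,3)@(9, 7): e=[14,57,51] → █
    (5,3)@(11, 7): e=[-14,65,71] → ·
    (2,4)@(5, 9): e=[86,19,17] → █
    (5,4)@(11, 9): e=[2,43,77] → █
    (6,4)@(13, 9): e=[-26,51,97] → ·
    (2,5)@(5, 11): e=[102,-3,23] → ·
    (3,5)@(7, 11): e=[74,5,43] → █
  covered (14 px):
    · · · · · · · · ·
    · · · █ · · · · ·
    · · █ █ · · · · ·
    · · █ █ █ · · · ·
    · · █ █ █ █ · · ·
    · · · █ █ █ · · ·
    · · · · · · █ · ·
T1:
  2·area = 116
  edge (17, 1)→(16, 12): d=(-1,11) right/bottom  bias=-1
  edge (16, 12)→(6, 6): d=(-10,-6) top-left  bias=+0
  edge (6, 6)→(17, 1): d=(11,-5) top-left  bias=+0
    (8,0)@(17, 1): e=[0,116,0] → ·  [on edge]
    (0,1)@(1, 3): e=[174,0,-58] → ·  [on edge]
    (6,1)@(13, 3): e=[42,72,2] → █
    (7,1)@(15, 3): e=[20,84,12] → █
    (8,1)@(17, 3): e=[-2,96,22] → ·
    (4,2)@(9, 5): e=[84,28,4] → █
    (5,2)@(11, 5): e=[62,40,14] → █
    (8,2)@(17, 5): e=[-4,76,44] → ·
    (4,3)@(9, 7): e=[82,8,26] → █
    (8,3)@(17, 7): e=[-6,56,66] → ·
    (4,4)@(9, 9): e=[80,-12,48] → ·
    (5,4)@(11, 9): e=[58,0,58] → █  [on edge]
  covered (14 px):
    · · · · · · · · ·
    · · · · · · █ █ ·
    · · · · █ █ █ █ ·
    · · · · █ █ █ █ ·
    · · · · · █ █ █ ·
    · · · · · · · █ ·
    · · · · · · · · ·
T2:
  degenerate (2·area = 0) — covers nothing
T3:
  2·area = 44
  edge (4, 2)→(10, 6): d=(6,4) right/bottom  bias=-1
  edge (10, 6)→(2, 8): d=(-8,2) right/bottom  bias=-1
  edge (2, 8)→(4, 2): d=(2,-6) top-left  bias=+0
    (2,1)@(5, 3): e=[2,34,8] → █
    (3,1)@(7, 3): e=[-6,30,20] → ·
    (1,2)@(3, 5): e=[22,22,0] → █  [on edge]
    (3,2)@(7, 5): e=[6,14,24] → █
    (4,2)@(9, 5): e=[-2,10,36] → ·
    (1,3)@(3, 7): e=[34,6,4] → █
    (3,3)@(7, 7): e=[18,-2,28] → ·
    (1,4)@(3, 9): e=[46,-10,8] → ·
    (2,4)@(5, 9): e=[38,-14,20] → ·
    (0,5)@(1, 11): e=[66,-22,0] → ·  [on edge]
  covered (6 px):
    · · · · · · · · ·
    · · █ · · · · · ·
    · █ █ █ · · · · ·
    · █ █ · · · · · ·
    · · · · · · · · ·
    · · · · · · · · ·
    · · · · · · · · ·

Answer: [49,31,42]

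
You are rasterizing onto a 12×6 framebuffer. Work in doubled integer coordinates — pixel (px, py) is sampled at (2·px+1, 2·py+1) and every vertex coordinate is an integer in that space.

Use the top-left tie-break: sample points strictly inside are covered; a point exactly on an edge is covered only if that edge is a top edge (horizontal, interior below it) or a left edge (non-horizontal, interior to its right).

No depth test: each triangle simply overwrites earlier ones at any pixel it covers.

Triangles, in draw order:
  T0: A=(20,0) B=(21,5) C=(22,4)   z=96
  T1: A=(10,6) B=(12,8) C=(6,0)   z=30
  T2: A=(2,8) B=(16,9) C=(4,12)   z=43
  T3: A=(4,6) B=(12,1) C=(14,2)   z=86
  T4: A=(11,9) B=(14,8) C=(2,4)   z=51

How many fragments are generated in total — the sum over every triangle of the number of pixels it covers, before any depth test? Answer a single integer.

T0:
  2·area = 6  (B↔C swapped to make it positive)
  edge (20, 0)→(22, 4): d=(2,4) right/bottom  bias=-1
  edge (22, 4)→(21, 5): d=(-1,1) right/bottom  bias=-1
  edge (21, 5)→(20, 0): d=(-1,-5) top-left  bias=+0
    (10,1)@(21, 3): e=[2,2,2] → #
    (11,1)@(23, 3): e=[-6,0,12] → ·  [on edge]
    (10,2)@(21, 5): e=[6,0,0] → ·  [on edge]
    (9,3)@(19, 7): e=[18,0,-12] → ·  [on edge]
    (8,4)@(17, 9): e=[30,0,-24] → ·  [on edge]
    (7,5)@(15, 11): e=[42,0,-36] → ·  [on edge]
  covered (1 px):
    · · · · · · · · · · · ·
    · · · · · · · · · · # ·
    · · · · · · · · · · · ·
    · · · · · · · · · · · ·
    · · · · · · · · · · · ·
    · · · · · · · · · · · ·
T1:
  2·area = 4  (B↔C swapped to make it positive)
  edge (10, 6)→(6, 0): d=(-4,-6) top-left  bias=+0
  edge (6, 0)→(12, 8): d=(6,8) right/bottom  bias=-1
  edge (12, 8)→(10, 6): d=(-2,-2) top-left  bias=+0
    (2,0)@(5, 1): e=[-10,14,0] → ·  [on edge]
    (3,1)@(7, 3): e=[-6,10,0] → ·  [on edge]
    (4,2)@(9, 5): e=[-2,6,0] → ·  [on edge]
    (5,3)@(11, 7): e=[2,2,0] → #  [on edge]
    (6,3)@(13, 7): e=[14,-14,4] → ·
    (5,4)@(11, 9): e=[-6,14,-4] → ·
    (6,4)@(13, 9): e=[6,-2,0] → ·  [on edge]
    (7,5)@(15, 11): e=[10,-6,0] → ·  [on edge]
  covered (1 px):
    · · · · · · · · · · · ·
    · · · · · · · · · · · ·
    · · · · · · · · · · · ·
    · · · · · # · · · · · ·
    · · · · · · · · · · · ·
    · · · · · · · · · · · ·
T2:
  2·area = 54
  edge (2, 8)→(16, 9): d=(14,1) right/bottom  bias=-1
  edge (16, 9)→(4, 12): d=(-12,3) right/bottom  bias=-1
  edge (4, 12)→(2, 8): d=(-2,-4) top-left  bias=+0
    (1,4)@(3, 9): e=[13,39,2] → #
    (2,4)@(5, 9): e=[11,33,10] → #
    (3,4)@(7, 9): e=[9,27,18] → #
    (4,4)@(9, 9): e=[7,21,26] → #
    (5,4)@(11, 9): e=[5,15,34] → #
    (6,4)@(13, 9): e=[3,9,42] → #
    (7,4)@(15, 9): e=[1,3,50] → #
    (8,4)@(17, 9): e=[-1,-3,58] → ·
    (1,5)@(3, 11): e=[41,15,-2] → ·
    (2,5)@(5, 11): e=[39,9,6] → #
    (4,5)@(9, 11): e=[35,-3,22] → ·
    (5,5)@(11, 11): e=[33,-9,30] → ·
  covered (9 px):
    · · · · · · · · · · · ·
    · · · · · · · · · · · ·
    · · · · · · · · · · · ·
    · · · · · · · · · · · ·
    · # # # # # # # · · · ·
    · · # # · · · · · · · ·
T3:
  2·area = 18
  edge (4, 6)→(12, 1): d=(8,-5) top-left  bias=+0
  edge (12, 1)→(14, 2): d=(2,1) right/bottom  bias=-1
  edge (14, 2)→(4, 6): d=(-10,4) right/bottom  bias=-1
    (4,1)@(9, 3): e=[1,7,10] → #
    (5,1)@(11, 3): e=[11,5,2] → #
    (6,1)@(13, 3): e=[21,3,-6] → ·
    (4,2)@(9, 5): e=[17,11,-10] → ·
    (5,2)@(11, 5): e=[27,9,-18] → ·
  covered (2 px):
    · · · · · · · · · · · ·
    · · · · # # · · · · · ·
    · · · · · · · · · · · ·
    · · · · · · · · · · · ·
    · · · · · · · · · · · ·
    · · · · · · · · · · · ·
T4:
  2·area = 24  (B↔C swapped to make it positive)
  edge (11, 9)→(2, 4): d=(-9,-5) top-left  bias=+0
  edge (2, 4)→(14, 8): d=(12,4) right/bottom  bias=-1
  edge (14, 8)→(11, 9): d=(-3,1) right/bottom  bias=-1
    (2,2)@(5, 5): e=[6,0,18] → ·  [on edge]
    (11,2)@(23, 5): e=[96,-72,0] → ·  [on edge]
    (4,3)@(9, 7): e=[8,8,8] → #
    (5,3)@(11, 7): e=[18,0,6] → ·  [on edge]
    (8,3)@(17, 7): e=[48,-24,0] → ·  [on edge]
    (4,4)@(9, 9): e=[-10,32,2] → ·
    (5,4)@(11, 9): e=[0,24,0] → ·  [on edge]
    (8,4)@(17, 9): e=[30,0,-6] → ·  [on edge]
    (2,5)@(5, 11): e=[-48,72,0] → ·  [on edge]
    (11,5)@(23, 11): e=[42,0,-18] → ·  [on edge]
  covered (1 px):
    · · · · · · · · · · · ·
    · · · · · · · · · · · ·
    · · · · · · · · · · · ·
    · · · · # · · · · · · ·
    · · · · · · · · · · · ·
    · · · · · · · · · · · ·

Answer: 14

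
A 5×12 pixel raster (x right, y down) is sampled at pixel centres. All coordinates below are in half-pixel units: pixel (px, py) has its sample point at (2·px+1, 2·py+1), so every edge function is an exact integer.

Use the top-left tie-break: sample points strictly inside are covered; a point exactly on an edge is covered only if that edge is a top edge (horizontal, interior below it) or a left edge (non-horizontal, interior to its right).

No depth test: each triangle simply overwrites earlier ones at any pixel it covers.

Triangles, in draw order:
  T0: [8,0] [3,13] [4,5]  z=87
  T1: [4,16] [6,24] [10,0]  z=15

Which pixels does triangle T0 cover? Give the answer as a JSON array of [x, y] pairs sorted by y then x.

T0:
  2·area = 27
  edge (8, 0)→(3, 13): d=(-5,13) right/bottom  bias=-1
  edge (3, 13)→(4, 5): d=(1,-8) top-left  bias=+0
  edge (4, 5)→(8, 0): d=(4,-5) top-left  bias=+0
    (2,2)@(5, 5): e=[14,8,5] → X
    (3,2)@(7, 5): e=[-12,24,15] → .
    (2,3)@(5, 7): e=[4,10,13] → X
    (3,3)@(7, 7): e=[-22,26,23] → .
    (2,4)@(5, 9): e=[-6,12,21] → .
    (1,6)@(3, 13): e=[0,0,27] → .  [on edge]
  covered (2 px):
    . . . . .
    . . . . .
    . . X . .
    . . X . .
    . . . . .
    . . . . .
    . . . . .
    . . . . .
    . . . . .
    . . . . .
    . . . . .
    . . . . .
T1:
  2·area = 80  (B↔C swapped to make it positive)
  edge (4, 16)→(10, 0): d=(6,-16) top-left  bias=+0
  edge (10, 0)→(6, 24): d=(-4,24) right/bottom  bias=-1
  edge (6, 24)→(4, 16): d=(-2,-8) top-left  bias=+0
    (4,1)@(9, 3): e=[2,12,66] → X
    (4,2)@(9, 5): e=[14,4,62] → X
    (4,3)@(9, 7): e=[26,-4,58] → .
    (3,4)@(7, 9): e=[6,36,38] → X
    (4,4)@(9, 9): e=[38,-12,54] → .
    (3,5)@(7, 11): e=[18,28,34] → X
    (4,5)@(9, 11): e=[50,-20,50] → .
    (3,6)@(7, 13): e=[30,20,30] → X
    (4,6)@(9, 13): e=[62,-28,46] → .
    (2,7)@(5, 15): e=[10,60,10] → X
    (4,7)@(9, 15): e=[74,-36,42] → .
    (2,8)@(5, 17): e=[22,52,6] → X
  covered (10 px):
    . . . . .
    . . . . X
    . . . . X
    . . . . .
    . . . X .
    . . . X .
    . . . X .
    . . X X .
    . . X X .
    . . X . .
    . . . . .
    . . . . .

Final: [[2,2],[2,3]]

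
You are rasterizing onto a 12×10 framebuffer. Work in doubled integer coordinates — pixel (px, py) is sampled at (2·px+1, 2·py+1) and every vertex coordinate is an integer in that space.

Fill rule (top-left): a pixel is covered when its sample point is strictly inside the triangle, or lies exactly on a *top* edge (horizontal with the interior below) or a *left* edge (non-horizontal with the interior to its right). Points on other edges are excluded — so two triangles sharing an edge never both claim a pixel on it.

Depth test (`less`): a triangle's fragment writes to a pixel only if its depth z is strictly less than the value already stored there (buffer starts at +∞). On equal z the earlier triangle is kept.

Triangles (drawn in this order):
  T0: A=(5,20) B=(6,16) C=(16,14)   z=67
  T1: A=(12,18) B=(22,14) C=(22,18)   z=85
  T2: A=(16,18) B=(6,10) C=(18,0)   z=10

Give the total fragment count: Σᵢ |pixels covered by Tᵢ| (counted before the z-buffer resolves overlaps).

T0:
  2·area = 38
  edge (5, 20)→(6, 16): d=(1,-4) top-left  bias=+0
  edge (6, 16)→(16, 14): d=(10,-2) top-left  bias=+0
  edge (16, 14)→(5, 20): d=(-11,6) right/bottom  bias=-1
    (10,6)@(21, 13): e=[57,0,-19] → ·  [on edge]
    (5,7)@(11, 15): e=[19,0,19] → █  [on edge]
    (6,7)@(13, 15): e=[27,4,7] → █
    (7,7)@(15, 15): e=[35,8,-5] → ·
    (0,8)@(1, 17): e=[-19,0,57] → ·  [on edge]
    (3,8)@(7, 17): e=[5,12,21] → █
    (4,8)@(9, 17): e=[13,16,9] → █
    (5,8)@(11, 17): e=[21,20,-3] → ·
    (6,8)@(13, 17): e=[29,24,-15] → ·
    (3,9)@(7, 19): e=[7,32,-1] → ·
    (4,9)@(9, 19): e=[15,36,-13] → ·
  covered (4 px):
    · · · · · · · · · · · ·
    · · · · · · · · · · · ·
    · · · · · · · · · · · ·
    · · · · · · · · · · · ·
    · · · · · · · · · · · ·
    · · · · · · · · · · · ·
    · · · · · · · · · · · ·
    · · · · · █ █ · · · · ·
    · · · █ █ · · · · · · ·
    · · · · · · · · · · · ·
T1:
  2·area = 40
  edge (12, 18)→(22, 14): d=(10,-4) top-left  bias=+0
  edge (22, 14)→(22, 18): d=(0,4) right/bottom  bias=-1
  edge (22, 18)→(12, 18): d=(-10,0) right/bottom  bias=-1
    (10,7)@(21, 15): e=[6,4,30] → █
    (11,7)@(23, 15): e=[14,-4,30] → ·
    (7,8)@(15, 17): e=[2,28,10] → █
    (8,8)@(17, 17): e=[10,20,10] → █
    (9,8)@(19, 17): e=[18,12,10] → █
    (11,8)@(23, 17): e=[34,-4,10] → ·
    (7,9)@(15, 19): e=[22,28,-10] → ·
    (8,9)@(17, 19): e=[30,20,-10] → ·
    (9,9)@(19, 19): e=[38,12,-10] → ·
    (10,9)@(21, 19): e=[46,4,-10] → ·
  covered (5 px):
    · · · · · · · · · · · ·
    · · · · · · · · · · · ·
    · · · · · · · · · · · ·
    · · · · · · · · · · · ·
    · · · · · · · · · · · ·
    · · · · · · · · · · · ·
    · · · · · · · · · · · ·
    · · · · · · · · · · █ ·
    · · · · · · · █ █ █ █ ·
    · · · · · · · · · · · ·
T2:
  2·area = 196
  edge (16, 18)→(6, 10): d=(-10,-8) top-left  bias=+0
  edge (6, 10)→(18, 0): d=(12,-10) top-left  bias=+0
  edge (18, 0)→(16, 18): d=(-2,18) right/bottom  bias=-1
    (8,0)@(17, 1): e=[178,2,16] → █
    (9,0)@(19, 1): e=[194,22,-20] → ·
    (7,1)@(15, 3): e=[142,6,48] → █
    (9,1)@(19, 3): e=[174,46,-24] → ·
    (6,2)@(13, 5): e=[106,10,80] → █
    (9,2)@(19, 5): e=[154,70,-28] → ·
    (5,3)@(11, 7): e=[70,14,112] → █
    (9,3)@(19, 7): e=[134,94,-32] → ·
    (4,4)@(9, 9): e=[34,18,144] → █
    (8,4)@(17, 9): e=[98,98,0] → ·  [on edge]
    (4,5)@(9, 11): e=[14,42,140] → █
    (8,5)@(17, 11): e=[78,122,-4] → ·
  covered (24 px):
    · · · · · · · · █ · · ·
    · · · · · · · █ █ · · ·
    · · · · · · █ █ █ · · ·
    · · · · · █ █ █ █ · · ·
    · · · · █ █ █ █ · · · ·
    · · · · █ █ █ █ · · · ·
    · · · · · █ █ █ · · · ·
    · · · · · · █ █ · · · ·
    · · · · · · · █ · · · ·
    · · · · · · · · · · · ·

Final: 33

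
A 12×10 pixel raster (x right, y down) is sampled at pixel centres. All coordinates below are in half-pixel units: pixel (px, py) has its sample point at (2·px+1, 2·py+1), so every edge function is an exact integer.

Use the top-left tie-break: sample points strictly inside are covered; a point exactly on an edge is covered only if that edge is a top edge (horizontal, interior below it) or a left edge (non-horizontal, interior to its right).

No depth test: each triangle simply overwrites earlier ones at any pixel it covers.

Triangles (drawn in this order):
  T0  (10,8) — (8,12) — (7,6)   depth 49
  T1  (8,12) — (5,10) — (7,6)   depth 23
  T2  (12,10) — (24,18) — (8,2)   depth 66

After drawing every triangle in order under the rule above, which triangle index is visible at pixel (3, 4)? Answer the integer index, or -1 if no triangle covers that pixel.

T0:
  2·area = 16
  edge (10, 8)→(8, 12): d=(-2,4) right/bottom  bias=-1
  edge (8, 12)→(7, 6): d=(-1,-6) top-left  bias=+0
  edge (7, 6)→(10, 8): d=(3,2) right/bottom  bias=-1
    (4,4)@(9, 9): e=[2,9,5] → X
    (5,4)@(11, 9): e=[-6,21,1] → .
    (4,5)@(9, 11): e=[-2,7,11] → .
  covered (1 px):
    . . . . . . . . . . . .
    . . . . . . . . . . . .
    . . . . . . . . . . . .
    . . . . . . . . . . . .
    . . . . X . . . . . . .
    . . . . . . . . . . . .
    . . . . . . . . . . . .
    . . . . . . . . . . . .
    . . . . . . . . . . . .
    . . . . . . . . . . . .
T1:
  2·area = 16
  edge (8, 12)→(5, 10): d=(-3,-2) top-left  bias=+0
  edge (5, 10)→(7, 6): d=(2,-4) top-left  bias=+0
  edge (7, 6)→(8, 12): d=(1,6) right/bottom  bias=-1
    (3,3)@(7, 7): e=[13,2,1] → X
    (4,3)@(9, 7): e=[17,10,-11] → .
    (3,4)@(7, 9): e=[7,6,3] → X
    (4,4)@(9, 9): e=[11,14,-9] → .
    (3,5)@(7, 11): e=[1,10,5] → X
    (4,5)@(9, 11): e=[5,18,-7] → .
    (3,6)@(7, 13): e=[-5,14,7] → .
  covered (3 px):
    . . . . . . . . . . . .
    . . . . . . . . . . . .
    . . . . . . . . . . . .
    . . . X . . . . . . . .
    . . . X . . . . . . . .
    . . . X . . . . . . . .
    . . . . . . . . . . . .
    . . . . . . . . . . . .
    . . . . . . . . . . . .
    . . . . . . . . . . . .
T2:
  2·area = 64  (B↔C swapped to make it positive)
  edge (12, 10)→(8, 2): d=(-4,-8) top-left  bias=+0
  edge (8, 2)→(24, 18): d=(16,16) right/bottom  bias=-1
  edge (24, 18)→(12, 10): d=(-12,-8) top-left  bias=+0
    (3,0)@(7, 1): e=[-4,0,68] → .  [on edge]
    (4,1)@(9, 3): e=[4,0,60] → .  [on edge]
    (5,2)@(11, 5): e=[12,0,52] → .  [on edge]
    (5,3)@(11, 7): e=[4,32,28] → X
    (6,3)@(13, 7): e=[20,0,44] → .  [on edge]
    (5,4)@(11, 9): e=[-4,64,4] → .
    (6,4)@(13, 9): e=[12,32,20] → X
    (7,4)@(15, 9): e=[28,0,36] → .  [on edge]
    (6,5)@(13, 11): e=[4,64,-4] → .
    (7,5)@(15, 11): e=[20,32,12] → X
    (8,5)@(17, 11): e=[36,0,28] → .  [on edge]
    (7,6)@(15, 13): e=[12,64,-12] → .
    (9,6)@(19, 13): e=[44,0,20] → .  [on edge]
    (10,7)@(21, 15): e=[52,0,12] → .  [on edge]
    (11,8)@(23, 17): e=[60,0,4] → .  [on edge]
  covered (4 px):
    . . . . . . . . . . . .
    . . . . . . . . . . . .
    . . . . . . . . . . . .
    . . . . . X . . . . . .
    . . . . . . X . . . . .
    . . . . . . . X . . . .
    . . . . . . . . X . . .
    . . . . . . . . . . . .
    . . . . . . . . . . . .
    . . . . . . . . . . . .

Z-buffer (winner per pixel, '.' = empty):
  . . . . . . . . . . . .
  . . . . . . . . . . . .
  . . . . . . . . . . . .
  . . . 1 . 2 . . . . . .
  . . . 1 0 . 2 . . . . .
  . . . 1 . . . 2 . . . .
  . . . . . . . . 2 . . .
  . . . . . . . . . . . .
  . . . . . . . . . . . .
  . . . . . . . . . . . .

Final: 1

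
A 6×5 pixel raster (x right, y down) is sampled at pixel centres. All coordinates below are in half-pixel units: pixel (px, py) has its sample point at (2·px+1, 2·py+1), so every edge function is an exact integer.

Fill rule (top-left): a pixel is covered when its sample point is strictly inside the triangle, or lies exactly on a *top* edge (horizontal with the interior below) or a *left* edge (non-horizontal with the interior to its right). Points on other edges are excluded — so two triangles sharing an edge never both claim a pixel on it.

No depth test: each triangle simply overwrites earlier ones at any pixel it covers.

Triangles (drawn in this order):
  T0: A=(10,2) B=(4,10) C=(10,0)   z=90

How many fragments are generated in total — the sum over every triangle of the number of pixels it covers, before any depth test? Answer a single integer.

T0:
  2·area = 12
  edge (10, 2)→(4, 10): d=(-6,8) right/bottom  bias=-1
  edge (4, 10)→(10, 0): d=(6,-10) top-left  bias=+0
  edge (10, 0)→(10, 2): d=(0,2) right/bottom  bias=-1
    (4,1)@(9, 3): e=[2,8,2] → █
    (5,1)@(11, 3): e=[-14,28,-2] → ·
    (3,2)@(7, 5): e=[6,0,6] → █  [on edge]
    (4,2)@(9, 5): e=[-10,20,2] → ·
    (3,3)@(7, 7): e=[-6,12,6] → ·
  covered (2 px):
    · · · · · ·
    · · · · █ ·
    · · · █ · ·
    · · · · · ·
    · · · · · ·

Result: 2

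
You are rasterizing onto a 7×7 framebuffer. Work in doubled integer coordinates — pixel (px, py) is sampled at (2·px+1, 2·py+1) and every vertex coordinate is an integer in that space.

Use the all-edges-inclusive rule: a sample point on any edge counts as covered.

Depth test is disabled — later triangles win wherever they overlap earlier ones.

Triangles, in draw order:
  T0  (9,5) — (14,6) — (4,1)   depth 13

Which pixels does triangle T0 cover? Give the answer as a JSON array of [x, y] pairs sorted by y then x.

T0:
  2·area = 15  (B↔C swapped to make it positive)
  edge (9, 5)→(4, 1): d=(-5,-4) inclusive
  edge (4, 1)→(14, 6): d=(10,5) inclusive
  edge (14, 6)→(9, 5): d=(-5,-1) inclusive
    (3,1)@(7, 3): e=[2,5,8] → X
    (4,1)@(9, 3): e=[10,-5,10] → .
    (3,2)@(7, 5): e=[-8,25,-2] → .
    (4,2)@(9, 5): e=[0,15,0] → X  [on edge]
    (5,2)@(11, 5): e=[8,5,2] → X
    (6,2)@(13, 5): e=[16,-5,4] → .
    (4,3)@(9, 7): e=[-10,35,-10] → .
    (5,3)@(11, 7): e=[-2,25,-8] → .
  covered (3 px):
    . . . . . . .
    . . . X . . .
    . . . . X X .
    . . . . . . .
    . . . . . . .
    . . . . . . .
    . . . . . . .

Result: [[3,1],[4,2],[5,2]]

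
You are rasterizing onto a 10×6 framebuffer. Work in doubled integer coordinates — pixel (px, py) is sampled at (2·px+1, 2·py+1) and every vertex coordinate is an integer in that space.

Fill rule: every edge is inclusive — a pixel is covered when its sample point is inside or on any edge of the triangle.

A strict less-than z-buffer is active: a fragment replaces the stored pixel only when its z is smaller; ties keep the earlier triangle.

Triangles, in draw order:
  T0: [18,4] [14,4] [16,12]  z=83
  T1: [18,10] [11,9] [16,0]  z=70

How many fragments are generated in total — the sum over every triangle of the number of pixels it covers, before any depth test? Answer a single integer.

T0:
  2·area = 32  (B↔C swapped to make it positive)
  edge (18, 4)→(16, 12): d=(-2,8) inclusive
  edge (16, 12)→(14, 4): d=(-2,-8) inclusive
  edge (14, 4)→(18, 4): d=(4,0) inclusive
    (7,2)@(15, 5): e=[22,6,4] → #
    (8,2)@(17, 5): e=[6,22,4] → #
    (9,2)@(19, 5): e=[-10,38,4] → ·
    (7,3)@(15, 7): e=[18,2,12] → #
    (9,3)@(19, 7): e=[-14,34,12] → ·
    (7,4)@(15, 9): e=[14,-2,20] → ·
    (8,4)@(17, 9): e=[-2,14,20] → ·
  covered (4 px):
    · · · · · · · · · ·
    · · · · · · · · · ·
    · · · · · · · # # ·
    · · · · · · · # # ·
    · · · · · · · · · ·
    · · · · · · · · · ·
T1:
  2·area = 68
  edge (18, 10)→(11, 9): d=(-7,-1) inclusive
  edge (11, 9)→(16, 0): d=(5,-9) inclusive
  edge (16, 0)→(18, 10): d=(2,10) inclusive
    (7,1)@(15, 3): e=[46,6,16] → #
    (8,1)@(17, 3): e=[48,24,-4] → ·
    (7,2)@(15, 5): e=[32,16,20] → #
    (8,2)@(17, 5): e=[34,34,0] → #  [on edge]
    (9,2)@(19, 5): e=[36,52,-20] → ·
    (6,3)@(13, 7): e=[16,8,44] → #
    (9,3)@(19, 7): e=[22,62,-16] → ·
    (5,4)@(11, 9): e=[0,0,68] → #  [on edge]
    (9,4)@(19, 9): e=[8,72,-12] → ·
    (5,5)@(11, 11): e=[-14,10,72] → ·
    (6,5)@(13, 11): e=[-12,28,52] → ·
    (7,5)@(15, 11): e=[-10,46,32] → ·
  covered (10 px):
    · · · · · · · · · ·
    · · · · · · · # · ·
    · · · · · · · # # ·
    · · · · · · # # # ·
    · · · · · # # # # ·
    · · · · · · · · · ·

Final: 14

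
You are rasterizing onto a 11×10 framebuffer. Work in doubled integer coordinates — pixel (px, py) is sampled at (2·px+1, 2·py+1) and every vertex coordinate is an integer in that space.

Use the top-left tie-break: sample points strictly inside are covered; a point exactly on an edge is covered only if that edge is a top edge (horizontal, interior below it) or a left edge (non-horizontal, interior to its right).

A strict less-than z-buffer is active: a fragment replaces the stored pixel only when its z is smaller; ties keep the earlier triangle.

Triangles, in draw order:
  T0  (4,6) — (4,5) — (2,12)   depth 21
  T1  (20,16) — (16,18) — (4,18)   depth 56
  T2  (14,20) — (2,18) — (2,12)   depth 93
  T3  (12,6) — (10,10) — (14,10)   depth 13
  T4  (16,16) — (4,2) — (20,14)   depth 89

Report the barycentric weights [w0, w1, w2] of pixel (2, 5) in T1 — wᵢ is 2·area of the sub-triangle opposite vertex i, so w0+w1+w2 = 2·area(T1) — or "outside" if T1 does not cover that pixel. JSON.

T0:
  2·area = 2  (B↔C swapped to make it positive)
  edge (4, 6)→(2, 12): d=(-2,6) right/bottom  bias=-1
  edge (2, 12)→(4, 5): d=(2,-7) top-left  bias=+0
  edge (4, 5)→(4, 6): d=(0,1) right/bottom  bias=-1
    (2,1)@(5, 3): e=[0,3,-1] → .  [on edge]
    (1,4)@(3, 9): e=[0,1,1] → .  [on edge]
    (0,7)@(1, 15): e=[0,-1,3] → .  [on edge]
  covered (0 px):
    . . . . . . . . . . .
    . . . . . . . . . . .
    . . . . . . . . . . .
    . . . . . . . . . . .
    . . . . . . . . . . .
    . . . . . . . . . . .
    . . . . . . . . . . .
    . . . . . . . . . . .
    . . . . . . . . . . .
    . . . . . . . . . . .
T1:
  2·area = 24
  edge (20, 16)→(16, 18): d=(-4,2) right/bottom  bias=-1
  edge (16, 18)→(4, 18): d=(-12,0) right/bottom  bias=-1
  edge (4, 18)→(20, 16): d=(16,-2) top-left  bias=+0
    (6,8)@(13, 17): e=[10,12,2] → X
    (7,8)@(15, 17): e=[6,12,6] → X
    (8,8)@(17, 17): e=[2,12,10] → X
    (9,8)@(19, 17): e=[-2,12,14] → .
    (6,9)@(13, 19): e=[2,-12,34] → .
    (7,9)@(15, 19): e=[-2,-12,38] → .
    (8,9)@(17, 19): e=[-6,-12,42] → .
  covered (3 px):
    . . . . . . . . . . .
    . . . . . . . . . . .
    . . . . . . . . . . .
    . . . . . . . . . . .
    . . . . . . . . . . .
    . . . . . . . . . . .
    . . . . . . . . . . .
    . . . . . . . . . . .
    . . . . . . X X X . .
    . . . . . . . . . . .
T2:
  2·area = 72
  edge (14, 20)→(2, 18): d=(-12,-2) top-left  bias=+0
  edge (2, 18)→(2, 12): d=(0,-6) top-left  bias=+0
  edge (2, 12)→(14, 20): d=(12,8) right/bottom  bias=-1
    (1,6)@(3, 13): e=[62,6,4] → X
    (2,6)@(5, 13): e=[66,18,-12] → .
    (1,7)@(3, 15): e=[38,6,28] → X
    (2,7)@(5, 15): e=[42,18,12] → X
    (3,7)@(7, 15): e=[46,30,-4] → .
    (1,8)@(3, 17): e=[14,6,52] → X
    (3,8)@(7, 17): e=[22,30,20] → X
    (4,8)@(9, 17): e=[26,42,4] → X
    (5,8)@(11, 17): e=[30,54,-12] → .
    (1,9)@(3, 19): e=[-10,6,76] → .
    (2,9)@(5, 19): e=[-6,18,60] → .
    (3,9)@(7, 19): e=[-2,30,44] → .
  covered (9 px):
    . . . . . . . . . . .
    . . . . . . . . . . .
    . . . . . . . . . . .
    . . . . . . . . . . .
    . . . . . . . . . . .
    . . . . . . . . . . .
    . X . . . . . . . . .
    . X X . . . . . . . .
    . X X X X . . . . . .
    . . . . X X . . . . .
T3:
  2·area = 16  (B↔C swapped to make it positive)
  edge (12, 6)→(14, 10): d=(2,4) right/bottom  bias=-1
  edge (14, 10)→(10, 10): d=(-4,0) right/bottom  bias=-1
  edge (10, 10)→(12, 6): d=(2,-4) top-left  bias=+0
    (5,4)@(11, 9): e=[10,4,2] → X
    (6,4)@(13, 9): e=[2,4,10] → X
    (7,4)@(15, 9): e=[-6,4,18] → .
    (5,5)@(11, 11): e=[14,-4,6] → .
    (6,5)@(13, 11): e=[6,-4,14] → .
  covered (2 px):
    . . . . . . . . . . .
    . . . . . . . . . . .
    . . . . . . . . . . .
    . . . . . . . . . . .
    . . . . . X X . . . .
    . . . . . . . . . . .
    . . . . . . . . . . .
    . . . . . . . . . . .
    . . . . . . . . . . .
    . . . . . . . . . . .
T4:
  2·area = 80
  edge (16, 16)→(4, 2): d=(-12,-14) top-left  bias=+0
  edge (4, 2)→(20, 14): d=(16,12) right/bottom  bias=-1
  edge (20, 14)→(16, 16): d=(-4,2) right/bottom  bias=-1
    (2,1)@(5, 3): e=[2,4,74] → X
    (3,1)@(7, 3): e=[30,-20,70] → .
    (2,2)@(5, 5): e=[-22,36,66] → .
    (3,2)@(7, 5): e=[6,12,62] → X
    (4,2)@(9, 5): e=[34,-12,58] → .
    (3,3)@(7, 7): e=[-18,44,54] → .
    (4,3)@(9, 7): e=[10,20,50] → X
    (5,3)@(11, 7): e=[38,-4,46] → .
    (4,4)@(9, 9): e=[-14,52,42] → .
    (5,4)@(11, 9): e=[14,28,38] → X
    (6,4)@(13, 9): e=[42,4,34] → X
    (7,4)@(15, 9): e=[70,-20,30] → .
  covered (10 px):
    . . . . . . . . . . .
    . . X . . . . . . . .
    . . . X . . . . . . .
    . . . . X . . . . . .
    . . . . . X X . . . .
    . . . . . . X X . . .
    . . . . . . . X X . .
    . . . . . . . . X . .
    . . . . . . . . . . .
    . . . . . . . . . . .

Final: "outside"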